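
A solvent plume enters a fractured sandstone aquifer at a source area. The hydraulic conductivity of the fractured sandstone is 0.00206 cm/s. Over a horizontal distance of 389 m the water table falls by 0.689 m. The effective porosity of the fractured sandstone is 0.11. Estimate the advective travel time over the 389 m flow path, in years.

37.2

Convert K: 0.00206 cm/s × 864 = 1.780 m/day.
Hydraulic gradient i = Δh / L = 0.689 / 389 = 0.001771.
Darcy flux q = K · i = 1.780 × 0.001771 = 0.003152 m/day.
Seepage velocity v = q / n_e = 0.003152 / 0.11 = 0.02866 m/day.
Travel time t = L / v = 389 / 0.02866 = 13573 days = 37.16 years.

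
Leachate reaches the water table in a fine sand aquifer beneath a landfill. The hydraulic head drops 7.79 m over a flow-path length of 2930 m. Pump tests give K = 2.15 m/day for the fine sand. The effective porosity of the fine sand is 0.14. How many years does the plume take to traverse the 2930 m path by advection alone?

196

Hydraulic gradient i = Δh / L = 7.79 / 2930 = 0.002659.
Darcy flux q = K · i = 2.150 × 0.002659 = 0.005716 m/day.
Seepage velocity v = q / n_e = 0.005716 / 0.14 = 0.04083 m/day.
Travel time t = L / v = 2930 / 0.04083 = 71761 days = 196.5 years.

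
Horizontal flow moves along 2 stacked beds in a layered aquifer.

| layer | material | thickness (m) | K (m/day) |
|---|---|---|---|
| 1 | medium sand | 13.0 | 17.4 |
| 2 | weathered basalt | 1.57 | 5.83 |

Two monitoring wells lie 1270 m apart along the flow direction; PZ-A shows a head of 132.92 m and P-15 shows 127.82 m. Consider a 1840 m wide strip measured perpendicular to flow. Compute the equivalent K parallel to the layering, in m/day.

Flow is parallel to layering, so each bed carries its own Darcy discharge and the transmissivities add.
Σ(K_i·b_i) = 17.4×13.0 + 5.83×1.57 = 235.4 m²/day.
Total thickness b = 14.57 m, so K_eq = Σ(K_i·b_i)/b = 16.15 m/day.

16.2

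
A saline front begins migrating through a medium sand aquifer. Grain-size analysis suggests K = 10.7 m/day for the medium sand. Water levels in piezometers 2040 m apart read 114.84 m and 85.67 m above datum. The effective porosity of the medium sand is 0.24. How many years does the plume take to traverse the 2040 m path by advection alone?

Hydraulic gradient i = (114.84 − 85.67) / 2040 = 29.17 / 2040 = 0.01430.
Darcy flux q = K · i = 10.70 × 0.01430 = 0.1530 m/day.
Seepage velocity v = q / n_e = 0.1530 / 0.24 = 0.6375 m/day.
Travel time t = L / v = 2040 / 0.6375 = 3200 days = 8.761 years.

8.76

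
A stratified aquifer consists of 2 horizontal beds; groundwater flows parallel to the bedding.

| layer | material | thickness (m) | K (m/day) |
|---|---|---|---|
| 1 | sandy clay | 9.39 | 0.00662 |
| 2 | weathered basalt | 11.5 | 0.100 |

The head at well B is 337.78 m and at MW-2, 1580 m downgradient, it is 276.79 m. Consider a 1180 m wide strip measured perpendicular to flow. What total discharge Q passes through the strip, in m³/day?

55.2

Flow is parallel to layering, so each bed carries its own Darcy discharge and the transmissivities add.
Σ(K_i·b_i) = 0.00662×9.39 + 0.100×11.5 = 1.212 m²/day.
Hydraulic gradient i = (337.78 − 276.79) / 1580 = 60.99 / 1580 = 0.03860.
Q = Σ(K_i·b_i) · W · i = 1.212 × 1180 × 0.03860 = 55.21 m³/day.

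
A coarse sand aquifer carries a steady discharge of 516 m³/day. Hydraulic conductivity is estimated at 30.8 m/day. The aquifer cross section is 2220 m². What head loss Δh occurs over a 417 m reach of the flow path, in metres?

3.15

From Q = K·A·i, i = Q / (K·A) = 516 / (30.80 × 2220) = 0.007547.
Head loss Δh = i · L = 0.007547 × 417 = 3.147 m.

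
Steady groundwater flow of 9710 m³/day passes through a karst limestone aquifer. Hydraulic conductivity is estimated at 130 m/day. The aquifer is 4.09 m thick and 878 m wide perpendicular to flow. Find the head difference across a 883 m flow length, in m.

Cross-sectional area A = 878 × 4.09 = 3591 m².
From Q = K·A·i, i = Q / (K·A) = 9710 / (130.0 × 3591) = 0.02080.
Head loss Δh = i · L = 0.02080 × 883 = 18.37 m.

18.4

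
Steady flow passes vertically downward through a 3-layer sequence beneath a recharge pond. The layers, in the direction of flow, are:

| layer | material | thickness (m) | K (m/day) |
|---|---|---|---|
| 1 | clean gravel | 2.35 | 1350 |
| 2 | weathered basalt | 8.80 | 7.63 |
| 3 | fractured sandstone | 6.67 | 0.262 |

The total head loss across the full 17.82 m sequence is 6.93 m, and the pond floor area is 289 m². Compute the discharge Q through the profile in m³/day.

75.3

Flow is perpendicular to layering, so the layers act in series and the equivalent K is the thickness-weighted harmonic mean.
Total thickness L = 2.35 + 8.80 + 6.67 = 17.82 m.
Σ(b_i/K_i) = 2.35/1350 + 8.80/7.63 + 6.67/0.262 = 26.61 d.
K_eq = L / Σ(b_i/K_i) = 17.82 / 26.61 = 0.6696 m/day.
Q = K_eq · A · (Δh/L) = 0.6696 × 289 × (6.93/17.82) = 75.26 m³/day.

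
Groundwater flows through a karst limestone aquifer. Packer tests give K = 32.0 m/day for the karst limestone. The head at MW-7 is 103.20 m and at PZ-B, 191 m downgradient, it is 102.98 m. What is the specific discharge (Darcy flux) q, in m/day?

0.0369

Hydraulic gradient i = (103.20 − 102.98) / 191 = 0.22 / 191 = 0.001152.
Specific discharge q = K · i = 32.00 × 0.001152 = 0.03686 m/day.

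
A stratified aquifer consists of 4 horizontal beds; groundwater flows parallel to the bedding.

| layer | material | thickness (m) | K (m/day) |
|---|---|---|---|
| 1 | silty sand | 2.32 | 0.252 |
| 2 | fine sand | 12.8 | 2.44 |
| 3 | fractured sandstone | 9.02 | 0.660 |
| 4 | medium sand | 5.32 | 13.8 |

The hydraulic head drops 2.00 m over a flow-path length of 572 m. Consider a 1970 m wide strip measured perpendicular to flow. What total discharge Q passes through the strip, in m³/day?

Flow is parallel to layering, so each bed carries its own Darcy discharge and the transmissivities add.
Σ(K_i·b_i) = 0.252×2.32 + 2.44×12.8 + 0.660×9.02 + 13.8×5.32 = 111.2 m²/day.
Hydraulic gradient i = Δh / L = 2.00 / 572 = 0.003497.
Q = Σ(K_i·b_i) · W · i = 111.2 × 1970 × 0.003497 = 765.9 m³/day.

766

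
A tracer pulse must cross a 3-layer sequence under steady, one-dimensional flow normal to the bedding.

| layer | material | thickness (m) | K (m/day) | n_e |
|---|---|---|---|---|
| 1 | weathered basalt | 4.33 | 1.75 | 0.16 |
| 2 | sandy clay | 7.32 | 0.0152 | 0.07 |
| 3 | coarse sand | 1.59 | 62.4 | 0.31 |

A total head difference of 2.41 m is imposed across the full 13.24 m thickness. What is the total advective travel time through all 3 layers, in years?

With flow normal to the layers, continuity requires the same specific discharge q through every layer.
Σ(b_i/K_i) = 4.33/1.75 + 7.32/0.0152 + 1.59/62.4 = 484.1 d.
q = Δh / Σ(b_i/K_i) = 2.41 / 484.1 = 0.004979 m/day.
In each layer the seepage velocity is v_i = q/n_i, so the layer transit time is t_i = b_i·n_i / q:
  layer 1 (weathered basalt): t_1 = 4.33 × 0.16 / 0.004979 = 139.2 d
  layer 2 (sandy clay): t_2 = 7.32 × 0.07 / 0.004979 = 102.9 d
  layer 3 (coarse sand): t_3 = 1.59 × 0.31 / 0.004979 = 99.01 d
Total t = Σ t_i = 341.1 days = 0.9338 years.

0.934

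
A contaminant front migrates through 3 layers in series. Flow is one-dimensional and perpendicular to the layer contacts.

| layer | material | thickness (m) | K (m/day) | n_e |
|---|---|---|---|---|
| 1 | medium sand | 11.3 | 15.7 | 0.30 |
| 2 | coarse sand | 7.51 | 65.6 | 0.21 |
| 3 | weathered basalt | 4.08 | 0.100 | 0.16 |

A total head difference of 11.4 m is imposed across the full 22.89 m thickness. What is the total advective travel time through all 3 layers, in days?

20.5

With flow normal to the layers, continuity requires the same specific discharge q through every layer.
Σ(b_i/K_i) = 11.3/15.7 + 7.51/65.6 + 4.08/0.100 = 41.63 d.
q = Δh / Σ(b_i/K_i) = 11.4 / 41.63 = 0.2738 m/day.
In each layer the seepage velocity is v_i = q/n_i, so the layer transit time is t_i = b_i·n_i / q:
  layer 1 (medium sand): t_1 = 11.3 × 0.30 / 0.2738 = 12.38 d
  layer 2 (coarse sand): t_2 = 7.51 × 0.21 / 0.2738 = 5.760 d
  layer 3 (weathered basalt): t_3 = 4.08 × 0.16 / 0.2738 = 2.384 d
Total t = Σ t_i = 20.52 days.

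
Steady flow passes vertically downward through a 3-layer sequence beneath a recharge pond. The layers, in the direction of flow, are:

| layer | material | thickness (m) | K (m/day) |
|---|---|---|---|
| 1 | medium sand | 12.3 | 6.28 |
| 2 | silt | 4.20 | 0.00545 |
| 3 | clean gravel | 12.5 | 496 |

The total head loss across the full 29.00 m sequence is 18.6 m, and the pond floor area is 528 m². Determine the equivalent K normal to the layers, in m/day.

Flow is perpendicular to layering, so the layers act in series and the equivalent K is the thickness-weighted harmonic mean.
Total thickness L = 12.3 + 4.20 + 12.5 = 29.00 m.
Σ(b_i/K_i) = 12.3/6.28 + 4.20/0.00545 + 12.5/496 = 772.6 d.
K_eq = L / Σ(b_i/K_i) = 29.00 / 772.6 = 0.03753 m/day.

0.0375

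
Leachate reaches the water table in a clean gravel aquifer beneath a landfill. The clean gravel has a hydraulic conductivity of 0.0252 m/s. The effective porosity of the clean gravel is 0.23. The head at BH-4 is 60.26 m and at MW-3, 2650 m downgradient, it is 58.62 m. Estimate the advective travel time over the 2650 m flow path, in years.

1.24

Convert K: 0.0252 m/s × 86400 = 2177 m/day.
Hydraulic gradient i = (60.26 − 58.62) / 2650 = 1.64 / 2650 = 0.0006189.
Darcy flux q = K · i = 2177 × 0.0006189 = 1.347 m/day.
Seepage velocity v = q / n_e = 1.347 / 0.23 = 5.858 m/day.
Travel time t = L / v = 2650 / 5.858 = 452.3 days = 1.238 years.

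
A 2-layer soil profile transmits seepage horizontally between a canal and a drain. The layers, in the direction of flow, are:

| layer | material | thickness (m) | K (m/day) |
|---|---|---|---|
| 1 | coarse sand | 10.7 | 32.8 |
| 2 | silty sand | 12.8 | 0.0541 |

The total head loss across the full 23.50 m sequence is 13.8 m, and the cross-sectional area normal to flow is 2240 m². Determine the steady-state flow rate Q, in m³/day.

130

Flow is perpendicular to layering, so the layers act in series and the equivalent K is the thickness-weighted harmonic mean.
Total thickness L = 10.7 + 12.8 = 23.50 m.
Σ(b_i/K_i) = 10.7/32.8 + 12.8/0.0541 = 236.9 d.
K_eq = L / Σ(b_i/K_i) = 23.50 / 236.9 = 0.09919 m/day.
Q = K_eq · A · (Δh/L) = 0.09919 × 2240 × (13.8/23.50) = 130.5 m³/day.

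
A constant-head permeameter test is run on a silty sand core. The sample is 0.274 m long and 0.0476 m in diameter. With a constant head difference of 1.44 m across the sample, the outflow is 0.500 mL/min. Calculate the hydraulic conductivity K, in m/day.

Cross-sectional area A = π·(d/2)² = π × (0.0476/2)² = 0.001780 m².
Convert discharge: 0.500 mL/min = 8.333e-09 m³/s.
Darcy's law rearranged: K = Q·L / (A·Δh) = 8.333e-09 × 0.274 / (0.001780 × 1.44) = 8.911e-07 m/s = 0.07699 m/day.

0.0770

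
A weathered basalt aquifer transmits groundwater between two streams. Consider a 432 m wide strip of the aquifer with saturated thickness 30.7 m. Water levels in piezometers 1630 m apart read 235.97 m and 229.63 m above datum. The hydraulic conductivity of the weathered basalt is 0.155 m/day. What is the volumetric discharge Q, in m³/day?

Cross-sectional area A = 432 × 30.7 = 13262 m².
Hydraulic gradient i = (235.97 − 229.63) / 1630 = 6.34 / 1630 = 0.003890.
Darcy's law: Q = K · A · i = 0.1550 × 13262 × 0.003890 = 7.996 m³/day.

8.00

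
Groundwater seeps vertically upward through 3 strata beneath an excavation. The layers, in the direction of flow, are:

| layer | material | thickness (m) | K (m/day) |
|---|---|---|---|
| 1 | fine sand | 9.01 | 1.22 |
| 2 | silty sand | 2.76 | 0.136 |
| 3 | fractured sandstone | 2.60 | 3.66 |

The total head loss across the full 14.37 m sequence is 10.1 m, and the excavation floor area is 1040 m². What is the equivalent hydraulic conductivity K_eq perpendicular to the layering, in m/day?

Flow is perpendicular to layering, so the layers act in series and the equivalent K is the thickness-weighted harmonic mean.
Total thickness L = 9.01 + 2.76 + 2.60 = 14.37 m.
Σ(b_i/K_i) = 9.01/1.22 + 2.76/0.136 + 2.60/3.66 = 28.39 d.
K_eq = L / Σ(b_i/K_i) = 14.37 / 28.39 = 0.5062 m/day.

0.506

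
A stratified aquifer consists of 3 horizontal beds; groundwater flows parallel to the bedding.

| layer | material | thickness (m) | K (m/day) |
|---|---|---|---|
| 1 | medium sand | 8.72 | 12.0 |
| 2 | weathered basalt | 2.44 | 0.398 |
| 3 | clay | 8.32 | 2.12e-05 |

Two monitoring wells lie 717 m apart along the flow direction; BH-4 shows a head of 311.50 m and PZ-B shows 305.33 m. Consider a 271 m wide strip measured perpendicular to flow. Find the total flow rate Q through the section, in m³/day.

Flow is parallel to layering, so each bed carries its own Darcy discharge and the transmissivities add.
Σ(K_i·b_i) = 12.0×8.72 + 0.398×2.44 + 2.12e-05×8.32 = 105.6 m²/day.
Hydraulic gradient i = (311.50 − 305.33) / 717 = 6.17 / 717 = 0.008605.
Q = Σ(K_i·b_i) · W · i = 105.6 × 271 × 0.008605 = 246.3 m³/day.

246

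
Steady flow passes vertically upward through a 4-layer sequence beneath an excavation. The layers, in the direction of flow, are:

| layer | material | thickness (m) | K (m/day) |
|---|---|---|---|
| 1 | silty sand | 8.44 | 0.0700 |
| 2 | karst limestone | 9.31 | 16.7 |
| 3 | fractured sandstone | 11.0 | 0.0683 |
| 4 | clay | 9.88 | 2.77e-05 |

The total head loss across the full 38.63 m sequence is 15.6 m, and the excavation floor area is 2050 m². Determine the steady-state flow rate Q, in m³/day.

Flow is perpendicular to layering, so the layers act in series and the equivalent K is the thickness-weighted harmonic mean.
Total thickness L = 8.44 + 9.31 + 11.0 + 9.88 = 38.63 m.
Σ(b_i/K_i) = 8.44/0.0700 + 9.31/16.7 + 11.0/0.0683 + 9.88/2.77e-05 = 3.570e+05 d.
K_eq = L / Σ(b_i/K_i) = 38.63 / 3.570e+05 = 0.0001082 m/day.
Q = K_eq · A · (Δh/L) = 0.0001082 × 2050 × (15.6/38.63) = 0.08959 m³/day.

0.0896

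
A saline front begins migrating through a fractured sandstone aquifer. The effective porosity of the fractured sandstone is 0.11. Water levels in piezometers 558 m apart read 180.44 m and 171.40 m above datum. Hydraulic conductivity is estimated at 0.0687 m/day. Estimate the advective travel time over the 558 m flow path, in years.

Hydraulic gradient i = (180.44 − 171.40) / 558 = 9.04 / 558 = 0.01620.
Darcy flux q = K · i = 0.06870 × 0.01620 = 0.001113 m/day.
Seepage velocity v = q / n_e = 0.001113 / 0.11 = 0.01012 m/day.
Travel time t = L / v = 558 / 0.01012 = 55149 days = 151.0 years.

151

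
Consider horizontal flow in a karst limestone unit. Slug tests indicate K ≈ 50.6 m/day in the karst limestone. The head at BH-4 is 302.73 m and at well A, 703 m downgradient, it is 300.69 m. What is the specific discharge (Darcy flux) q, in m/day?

0.147

Hydraulic gradient i = (302.73 − 300.69) / 703 = 2.04 / 703 = 0.002902.
Specific discharge q = K · i = 50.60 × 0.002902 = 0.1468 m/day.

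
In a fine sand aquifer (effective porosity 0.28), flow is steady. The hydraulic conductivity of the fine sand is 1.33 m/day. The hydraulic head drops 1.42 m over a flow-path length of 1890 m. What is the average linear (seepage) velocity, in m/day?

0.00357

Hydraulic gradient i = Δh / L = 1.42 / 1890 = 0.0007513.
Darcy flux q = K · i = 1.330 × 0.0007513 = 0.0009993 m/day.
Seepage velocity v = q / n_e = 0.0009993 / 0.28 = 0.003569 m/day.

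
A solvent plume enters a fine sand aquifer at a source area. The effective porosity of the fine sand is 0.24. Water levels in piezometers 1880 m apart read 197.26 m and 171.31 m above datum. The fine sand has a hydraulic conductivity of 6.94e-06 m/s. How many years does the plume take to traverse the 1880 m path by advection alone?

149

Convert K: 6.94e-06 m/s × 86400 = 0.5996 m/day.
Hydraulic gradient i = (197.26 − 171.31) / 1880 = 25.95 / 1880 = 0.01380.
Darcy flux q = K · i = 0.5996 × 0.01380 = 0.008277 m/day.
Seepage velocity v = q / n_e = 0.008277 / 0.24 = 0.03449 m/day.
Travel time t = L / v = 1880 / 0.03449 = 54515 days = 149.3 years.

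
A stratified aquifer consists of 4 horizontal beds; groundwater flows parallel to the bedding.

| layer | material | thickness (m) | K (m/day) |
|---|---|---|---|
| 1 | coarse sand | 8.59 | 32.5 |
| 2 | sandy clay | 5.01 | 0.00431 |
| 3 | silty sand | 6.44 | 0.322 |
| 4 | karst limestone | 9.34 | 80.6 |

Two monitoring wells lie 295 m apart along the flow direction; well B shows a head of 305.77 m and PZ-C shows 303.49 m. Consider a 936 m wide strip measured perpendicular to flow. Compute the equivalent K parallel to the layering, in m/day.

Flow is parallel to layering, so each bed carries its own Darcy discharge and the transmissivities add.
Σ(K_i·b_i) = 32.5×8.59 + 0.00431×5.01 + 0.322×6.44 + 80.6×9.34 = 1034 m²/day.
Total thickness b = 29.38 m, so K_eq = Σ(K_i·b_i)/b = 35.20 m/day.

35.2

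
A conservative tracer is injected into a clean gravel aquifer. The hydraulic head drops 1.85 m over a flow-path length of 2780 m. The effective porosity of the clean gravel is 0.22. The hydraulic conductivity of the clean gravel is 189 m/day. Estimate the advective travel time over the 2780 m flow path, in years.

Hydraulic gradient i = Δh / L = 1.85 / 2780 = 0.0006655.
Darcy flux q = K · i = 189.0 × 0.0006655 = 0.1258 m/day.
Seepage velocity v = q / n_e = 0.1258 / 0.22 = 0.5717 m/day.
Travel time t = L / v = 2780 / 0.5717 = 4863 days = 13.31 years.

13.3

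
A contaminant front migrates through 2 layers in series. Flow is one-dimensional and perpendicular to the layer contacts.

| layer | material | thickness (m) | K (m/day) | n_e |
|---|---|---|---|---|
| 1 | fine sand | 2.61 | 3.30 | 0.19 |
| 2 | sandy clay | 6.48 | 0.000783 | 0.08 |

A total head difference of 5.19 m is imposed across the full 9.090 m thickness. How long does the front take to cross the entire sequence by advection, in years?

With flow normal to the layers, continuity requires the same specific discharge q through every layer.
Σ(b_i/K_i) = 2.61/3.30 + 6.48/0.000783 = 8277 d.
q = Δh / Σ(b_i/K_i) = 5.19 / 8277 = 0.0006271 m/day.
In each layer the seepage velocity is v_i = q/n_i, so the layer transit time is t_i = b_i·n_i / q:
  layer 1 (fine sand): t_1 = 2.61 × 0.19 / 0.0006271 = 790.8 d
  layer 2 (sandy clay): t_2 = 6.48 × 0.08 / 0.0006271 = 826.7 d
Total t = Σ t_i = 1618 days = 4.429 years.

4.43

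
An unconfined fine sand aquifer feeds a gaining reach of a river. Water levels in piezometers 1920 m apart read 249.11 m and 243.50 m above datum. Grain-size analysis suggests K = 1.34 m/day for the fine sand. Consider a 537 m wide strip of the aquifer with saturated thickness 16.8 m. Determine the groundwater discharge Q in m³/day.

35.3

Cross-sectional area A = 537 × 16.8 = 9022 m².
Hydraulic gradient i = (249.11 − 243.50) / 1920 = 5.61 / 1920 = 0.002922.
Darcy's law: Q = K · A · i = 1.340 × 9022 × 0.002922 = 35.32 m³/day.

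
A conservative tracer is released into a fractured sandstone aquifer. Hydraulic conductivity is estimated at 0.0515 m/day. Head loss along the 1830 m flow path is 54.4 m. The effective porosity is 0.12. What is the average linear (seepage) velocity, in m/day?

Hydraulic gradient i = Δh / L = 54.4 / 1830 = 0.02973.
Darcy flux q = K · i = 0.05150 × 0.02973 = 0.001531 m/day.
Seepage velocity v = q / n_e = 0.001531 / 0.12 = 0.01276 m/day.

0.0128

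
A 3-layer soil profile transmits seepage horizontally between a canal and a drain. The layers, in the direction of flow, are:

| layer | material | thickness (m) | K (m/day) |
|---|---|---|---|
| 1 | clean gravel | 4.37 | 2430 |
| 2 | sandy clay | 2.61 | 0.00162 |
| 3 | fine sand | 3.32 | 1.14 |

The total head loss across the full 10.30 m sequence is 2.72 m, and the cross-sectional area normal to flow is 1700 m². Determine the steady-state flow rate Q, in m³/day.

Flow is perpendicular to layering, so the layers act in series and the equivalent K is the thickness-weighted harmonic mean.
Total thickness L = 4.37 + 2.61 + 3.32 = 10.30 m.
Σ(b_i/K_i) = 4.37/2430 + 2.61/0.00162 + 3.32/1.14 = 1614 d.
K_eq = L / Σ(b_i/K_i) = 10.30 / 1614 = 0.006382 m/day.
Q = K_eq · A · (Δh/L) = 0.006382 × 1700 × (2.72/10.30) = 2.865 m³/day.

2.86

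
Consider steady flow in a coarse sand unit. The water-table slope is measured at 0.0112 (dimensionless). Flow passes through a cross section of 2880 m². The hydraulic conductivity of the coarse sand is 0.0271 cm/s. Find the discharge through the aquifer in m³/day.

Convert K: 0.0271 cm/s × 864 = 23.41 m/day.
Hydraulic gradient i = 0.0112.
Darcy's law: Q = K · A · i = 23.41 × 2880 × 0.01120 = 755.3 m³/day.

755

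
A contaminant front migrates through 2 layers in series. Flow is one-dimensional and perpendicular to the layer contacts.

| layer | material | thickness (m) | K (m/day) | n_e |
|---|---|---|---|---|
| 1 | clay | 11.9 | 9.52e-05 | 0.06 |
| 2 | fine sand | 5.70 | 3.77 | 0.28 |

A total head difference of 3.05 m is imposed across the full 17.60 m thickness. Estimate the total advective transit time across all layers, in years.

259

With flow normal to the layers, continuity requires the same specific discharge q through every layer.
Σ(b_i/K_i) = 11.9/9.52e-05 + 5.70/3.77 = 1.250e+05 d.
q = Δh / Σ(b_i/K_i) = 3.05 / 1.250e+05 = 2.440e-05 m/day.
In each layer the seepage velocity is v_i = q/n_i, so the layer transit time is t_i = b_i·n_i / q:
  layer 1 (clay): t_1 = 11.9 × 0.06 / 2.440e-05 = 29263 d
  layer 2 (fine sand): t_2 = 5.70 × 0.28 / 2.440e-05 = 65411 d
Total t = Σ t_i = 94673 days = 259.2 years.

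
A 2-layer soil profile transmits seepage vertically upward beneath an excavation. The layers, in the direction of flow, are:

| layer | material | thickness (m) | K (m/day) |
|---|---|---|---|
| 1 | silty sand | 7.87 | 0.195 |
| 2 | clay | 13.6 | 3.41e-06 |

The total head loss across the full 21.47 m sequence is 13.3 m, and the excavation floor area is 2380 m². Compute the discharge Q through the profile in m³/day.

Flow is perpendicular to layering, so the layers act in series and the equivalent K is the thickness-weighted harmonic mean.
Total thickness L = 7.87 + 13.6 = 21.47 m.
Σ(b_i/K_i) = 7.87/0.195 + 13.6/3.41e-06 = 3.988e+06 d.
K_eq = L / Σ(b_i/K_i) = 21.47 / 3.988e+06 = 5.383e-06 m/day.
Q = K_eq · A · (Δh/L) = 5.383e-06 × 2380 × (13.3/21.47) = 0.007937 m³/day.

0.00794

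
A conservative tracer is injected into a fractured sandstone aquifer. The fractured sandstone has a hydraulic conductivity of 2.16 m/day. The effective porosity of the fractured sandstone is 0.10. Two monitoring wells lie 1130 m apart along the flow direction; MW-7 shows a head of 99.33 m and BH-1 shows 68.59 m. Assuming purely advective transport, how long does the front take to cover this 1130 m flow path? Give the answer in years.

5.27

Hydraulic gradient i = (99.33 − 68.59) / 1130 = 30.74 / 1130 = 0.02720.
Darcy flux q = K · i = 2.160 × 0.02720 = 0.05876 m/day.
Seepage velocity v = q / n_e = 0.05876 / 0.10 = 0.5876 m/day.
Travel time t = L / v = 1130 / 0.5876 = 1923 days = 5.265 years.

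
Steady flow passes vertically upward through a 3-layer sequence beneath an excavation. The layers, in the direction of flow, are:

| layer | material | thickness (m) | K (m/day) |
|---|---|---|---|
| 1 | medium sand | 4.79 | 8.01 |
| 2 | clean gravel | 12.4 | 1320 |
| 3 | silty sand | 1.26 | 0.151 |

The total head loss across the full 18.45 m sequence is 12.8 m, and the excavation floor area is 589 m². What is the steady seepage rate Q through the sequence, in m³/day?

Flow is perpendicular to layering, so the layers act in series and the equivalent K is the thickness-weighted harmonic mean.
Total thickness L = 4.79 + 12.4 + 1.26 = 18.45 m.
Σ(b_i/K_i) = 4.79/8.01 + 12.4/1320 + 1.26/0.151 = 8.952 d.
K_eq = L / Σ(b_i/K_i) = 18.45 / 8.952 = 2.061 m/day.
Q = K_eq · A · (Δh/L) = 2.061 × 589 × (12.8/18.45) = 842.2 m³/day.

842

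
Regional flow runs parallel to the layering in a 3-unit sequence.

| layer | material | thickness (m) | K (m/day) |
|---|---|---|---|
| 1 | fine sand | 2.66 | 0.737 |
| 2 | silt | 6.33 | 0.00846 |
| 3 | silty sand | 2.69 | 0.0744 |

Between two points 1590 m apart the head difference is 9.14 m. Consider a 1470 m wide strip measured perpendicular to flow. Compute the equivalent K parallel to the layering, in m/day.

Flow is parallel to layering, so each bed carries its own Darcy discharge and the transmissivities add.
Σ(K_i·b_i) = 0.737×2.66 + 0.00846×6.33 + 0.0744×2.69 = 2.214 m²/day.
Total thickness b = 11.68 m, so K_eq = Σ(K_i·b_i)/b = 0.1896 m/day.

0.190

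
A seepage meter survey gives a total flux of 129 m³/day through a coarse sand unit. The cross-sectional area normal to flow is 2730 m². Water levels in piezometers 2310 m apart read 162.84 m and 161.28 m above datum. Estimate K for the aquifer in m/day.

Hydraulic gradient i = (162.84 − 161.28) / 2310 = 1.56 / 2310 = 0.0006753.
From Q = K·A·i, K = Q / (A·i) = 129 / (2730 × 0.0006753) = 69.97 m/day.

70.0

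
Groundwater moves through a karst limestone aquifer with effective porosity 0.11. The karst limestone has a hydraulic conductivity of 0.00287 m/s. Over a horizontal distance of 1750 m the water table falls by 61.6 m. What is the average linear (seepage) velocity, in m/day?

Convert K: 0.00287 m/s × 86400 = 248.0 m/day.
Hydraulic gradient i = Δh / L = 61.6 / 1750 = 0.03520.
Darcy flux q = K · i = 248.0 × 0.03520 = 8.728 m/day.
Seepage velocity v = q / n_e = 8.728 / 0.11 = 79.35 m/day.

79.3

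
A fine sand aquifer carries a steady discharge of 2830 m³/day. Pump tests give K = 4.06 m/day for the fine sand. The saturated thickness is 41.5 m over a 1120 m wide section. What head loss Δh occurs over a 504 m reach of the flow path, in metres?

7.56

Cross-sectional area A = 1120 × 41.5 = 46480 m².
From Q = K·A·i, i = Q / (K·A) = 2830 / (4.060 × 46480) = 0.01500.
Head loss Δh = i · L = 0.01500 × 504 = 7.558 m.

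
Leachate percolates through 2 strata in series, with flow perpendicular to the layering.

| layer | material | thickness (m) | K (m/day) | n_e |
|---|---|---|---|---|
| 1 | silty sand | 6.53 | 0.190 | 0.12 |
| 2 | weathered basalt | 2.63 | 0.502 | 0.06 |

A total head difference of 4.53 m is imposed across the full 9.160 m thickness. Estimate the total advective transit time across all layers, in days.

With flow normal to the layers, continuity requires the same specific discharge q through every layer.
Σ(b_i/K_i) = 6.53/0.190 + 2.63/0.502 = 39.61 d.
q = Δh / Σ(b_i/K_i) = 4.53 / 39.61 = 0.1144 m/day.
In each layer the seepage velocity is v_i = q/n_i, so the layer transit time is t_i = b_i·n_i / q:
  layer 1 (silty sand): t_1 = 6.53 × 0.12 / 0.1144 = 6.851 d
  layer 2 (weathered basalt): t_2 = 2.63 × 0.06 / 0.1144 = 1.380 d
Total t = Σ t_i = 8.231 days.

8.23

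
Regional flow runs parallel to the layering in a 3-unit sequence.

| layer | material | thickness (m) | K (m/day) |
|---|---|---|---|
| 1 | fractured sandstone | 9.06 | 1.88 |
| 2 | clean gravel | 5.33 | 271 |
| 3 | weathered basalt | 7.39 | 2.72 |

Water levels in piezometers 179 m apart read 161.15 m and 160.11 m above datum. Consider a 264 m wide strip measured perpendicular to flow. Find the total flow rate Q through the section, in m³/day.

Flow is parallel to layering, so each bed carries its own Darcy discharge and the transmissivities add.
Σ(K_i·b_i) = 1.88×9.06 + 271×5.33 + 2.72×7.39 = 1482 m²/day.
Hydraulic gradient i = (161.15 − 160.11) / 179 = 1.04 / 179 = 0.005810.
Q = Σ(K_i·b_i) · W · i = 1482 × 264 × 0.005810 = 2273 m³/day.

2270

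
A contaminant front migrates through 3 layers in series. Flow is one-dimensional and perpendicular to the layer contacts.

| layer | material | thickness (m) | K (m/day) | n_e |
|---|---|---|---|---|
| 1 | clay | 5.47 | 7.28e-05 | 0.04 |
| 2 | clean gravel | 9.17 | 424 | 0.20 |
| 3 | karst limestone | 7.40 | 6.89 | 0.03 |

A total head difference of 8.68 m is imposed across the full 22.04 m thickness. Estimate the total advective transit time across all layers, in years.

53.9

With flow normal to the layers, continuity requires the same specific discharge q through every layer.
Σ(b_i/K_i) = 5.47/7.28e-05 + 9.17/424 + 7.40/6.89 = 75138 d.
q = Δh / Σ(b_i/K_i) = 8.68 / 75138 = 0.0001155 m/day.
In each layer the seepage velocity is v_i = q/n_i, so the layer transit time is t_i = b_i·n_i / q:
  layer 1 (clay): t_1 = 5.47 × 0.04 / 0.0001155 = 1894 d
  layer 2 (clean gravel): t_2 = 9.17 × 0.20 / 0.0001155 = 15876 d
  layer 3 (karst limestone): t_3 = 7.40 × 0.03 / 0.0001155 = 1922 d
Total t = Σ t_i = 19692 days = 53.91 years.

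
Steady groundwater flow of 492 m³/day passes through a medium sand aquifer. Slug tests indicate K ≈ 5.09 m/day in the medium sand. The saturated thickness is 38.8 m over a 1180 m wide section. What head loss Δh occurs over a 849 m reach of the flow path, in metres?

1.79

Cross-sectional area A = 1180 × 38.8 = 45784 m².
From Q = K·A·i, i = Q / (K·A) = 492 / (5.090 × 45784) = 0.002111.
Head loss Δh = i · L = 0.002111 × 849 = 1.792 m.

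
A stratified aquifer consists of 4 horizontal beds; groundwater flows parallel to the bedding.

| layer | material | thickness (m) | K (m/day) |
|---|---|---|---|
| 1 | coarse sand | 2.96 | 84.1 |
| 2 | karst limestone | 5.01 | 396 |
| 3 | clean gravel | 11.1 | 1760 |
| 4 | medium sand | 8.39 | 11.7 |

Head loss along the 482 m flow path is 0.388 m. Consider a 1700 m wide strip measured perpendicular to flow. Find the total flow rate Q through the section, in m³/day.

Flow is parallel to layering, so each bed carries its own Darcy discharge and the transmissivities add.
Σ(K_i·b_i) = 84.1×2.96 + 396×5.01 + 1760×11.1 + 11.7×8.39 = 21867 m²/day.
Hydraulic gradient i = Δh / L = 0.388 / 482 = 0.0008050.
Q = Σ(K_i·b_i) · W · i = 21867 × 1700 × 0.0008050 = 29924 m³/day.

29900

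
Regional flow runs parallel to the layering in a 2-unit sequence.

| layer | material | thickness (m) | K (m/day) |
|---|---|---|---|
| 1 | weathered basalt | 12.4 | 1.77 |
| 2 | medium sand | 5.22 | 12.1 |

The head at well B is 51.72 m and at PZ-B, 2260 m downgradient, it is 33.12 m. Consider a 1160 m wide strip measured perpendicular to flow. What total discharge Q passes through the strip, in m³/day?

Flow is parallel to layering, so each bed carries its own Darcy discharge and the transmissivities add.
Σ(K_i·b_i) = 1.77×12.4 + 12.1×5.22 = 85.11 m²/day.
Hydraulic gradient i = (51.72 − 33.12) / 2260 = 18.6 / 2260 = 0.008230.
Q = Σ(K_i·b_i) · W · i = 85.11 × 1160 × 0.008230 = 812.5 m³/day.

813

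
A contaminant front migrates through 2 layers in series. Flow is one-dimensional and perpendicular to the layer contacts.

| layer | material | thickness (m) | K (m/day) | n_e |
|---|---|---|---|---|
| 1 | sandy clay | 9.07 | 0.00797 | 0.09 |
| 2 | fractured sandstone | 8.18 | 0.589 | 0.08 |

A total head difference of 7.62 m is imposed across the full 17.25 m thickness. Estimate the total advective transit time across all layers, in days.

With flow normal to the layers, continuity requires the same specific discharge q through every layer.
Σ(b_i/K_i) = 9.07/0.00797 + 8.18/0.589 = 1152 d.
q = Δh / Σ(b_i/K_i) = 7.62 / 1152 = 0.006615 m/day.
In each layer the seepage velocity is v_i = q/n_i, so the layer transit time is t_i = b_i·n_i / q:
  layer 1 (sandy clay): t_1 = 9.07 × 0.09 / 0.006615 = 123.4 d
  layer 2 (fractured sandstone): t_2 = 8.18 × 0.08 / 0.006615 = 98.92 d
Total t = Σ t_i = 222.3 days.

222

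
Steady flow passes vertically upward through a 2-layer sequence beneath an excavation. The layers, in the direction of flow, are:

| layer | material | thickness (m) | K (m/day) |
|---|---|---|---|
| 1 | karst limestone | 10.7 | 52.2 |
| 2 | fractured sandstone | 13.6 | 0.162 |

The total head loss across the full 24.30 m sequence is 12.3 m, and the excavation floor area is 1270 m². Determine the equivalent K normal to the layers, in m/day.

Flow is perpendicular to layering, so the layers act in series and the equivalent K is the thickness-weighted harmonic mean.
Total thickness L = 10.7 + 13.6 = 24.30 m.
Σ(b_i/K_i) = 10.7/52.2 + 13.6/0.162 = 84.16 d.
K_eq = L / Σ(b_i/K_i) = 24.30 / 84.16 = 0.2888 m/day.

0.289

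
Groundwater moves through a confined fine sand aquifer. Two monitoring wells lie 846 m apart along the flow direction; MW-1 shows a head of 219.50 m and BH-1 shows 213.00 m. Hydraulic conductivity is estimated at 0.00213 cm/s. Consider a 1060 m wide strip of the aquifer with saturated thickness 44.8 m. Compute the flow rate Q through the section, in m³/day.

Convert K: 0.00213 cm/s × 864 = 1.840 m/day.
Cross-sectional area A = 1060 × 44.8 = 47488 m².
Hydraulic gradient i = (219.50 − 213.00) / 846 = 6.5 / 846 = 0.007683.
Darcy's law: Q = K · A · i = 1.840 × 47488 × 0.007683 = 671.5 m³/day.

671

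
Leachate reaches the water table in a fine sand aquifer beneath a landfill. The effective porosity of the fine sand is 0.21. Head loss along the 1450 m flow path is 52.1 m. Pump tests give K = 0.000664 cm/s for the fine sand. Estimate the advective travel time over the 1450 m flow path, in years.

40.4

Convert K: 0.000664 cm/s × 864 = 0.5737 m/day.
Hydraulic gradient i = Δh / L = 52.1 / 1450 = 0.03593.
Darcy flux q = K · i = 0.5737 × 0.03593 = 0.02061 m/day.
Seepage velocity v = q / n_e = 0.02061 / 0.21 = 0.09816 m/day.
Travel time t = L / v = 1450 / 0.09816 = 14772 days = 40.44 years.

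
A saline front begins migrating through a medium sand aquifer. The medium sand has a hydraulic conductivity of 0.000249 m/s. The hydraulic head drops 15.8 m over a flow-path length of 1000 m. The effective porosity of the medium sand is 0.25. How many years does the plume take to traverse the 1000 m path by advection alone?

2.01

Convert K: 0.000249 m/s × 86400 = 21.51 m/day.
Hydraulic gradient i = Δh / L = 15.8 / 1000 = 0.01580.
Darcy flux q = K · i = 21.51 × 0.01580 = 0.3399 m/day.
Seepage velocity v = q / n_e = 0.3399 / 0.25 = 1.360 m/day.
Travel time t = L / v = 1000 / 1.360 = 735.5 days = 2.014 years.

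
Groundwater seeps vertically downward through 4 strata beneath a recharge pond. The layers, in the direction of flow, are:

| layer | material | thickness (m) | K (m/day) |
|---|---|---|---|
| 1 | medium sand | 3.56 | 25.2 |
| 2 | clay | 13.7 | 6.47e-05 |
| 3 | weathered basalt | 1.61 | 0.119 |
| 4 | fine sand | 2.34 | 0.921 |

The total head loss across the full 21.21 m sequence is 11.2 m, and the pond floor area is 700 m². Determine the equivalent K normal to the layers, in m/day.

0.000100

Flow is perpendicular to layering, so the layers act in series and the equivalent K is the thickness-weighted harmonic mean.
Total thickness L = 3.56 + 13.7 + 1.61 + 2.34 = 21.21 m.
Σ(b_i/K_i) = 3.56/25.2 + 13.7/6.47e-05 + 1.61/0.119 + 2.34/0.921 = 2.118e+05 d.
K_eq = L / Σ(b_i/K_i) = 21.21 / 2.118e+05 = 0.0001002 m/day.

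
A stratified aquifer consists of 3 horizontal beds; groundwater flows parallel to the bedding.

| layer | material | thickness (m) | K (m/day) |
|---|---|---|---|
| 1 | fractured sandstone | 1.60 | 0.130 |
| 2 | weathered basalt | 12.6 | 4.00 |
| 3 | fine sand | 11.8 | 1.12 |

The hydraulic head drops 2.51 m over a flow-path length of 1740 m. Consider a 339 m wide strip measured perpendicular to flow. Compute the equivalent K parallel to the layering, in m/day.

2.45

Flow is parallel to layering, so each bed carries its own Darcy discharge and the transmissivities add.
Σ(K_i·b_i) = 0.130×1.60 + 4.00×12.6 + 1.12×11.8 = 63.82 m²/day.
Total thickness b = 26.00 m, so K_eq = Σ(K_i·b_i)/b = 2.455 m/day.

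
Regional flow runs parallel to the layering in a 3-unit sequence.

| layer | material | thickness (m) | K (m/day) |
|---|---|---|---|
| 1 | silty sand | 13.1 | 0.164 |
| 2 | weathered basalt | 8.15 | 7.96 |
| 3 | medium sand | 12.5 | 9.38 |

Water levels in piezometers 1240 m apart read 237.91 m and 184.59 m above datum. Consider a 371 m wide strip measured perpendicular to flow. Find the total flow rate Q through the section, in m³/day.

Flow is parallel to layering, so each bed carries its own Darcy discharge and the transmissivities add.
Σ(K_i·b_i) = 0.164×13.1 + 7.96×8.15 + 9.38×12.5 = 184.3 m²/day.
Hydraulic gradient i = (237.91 − 184.59) / 1240 = 53.32 / 1240 = 0.04300.
Q = Σ(K_i·b_i) · W · i = 184.3 × 371 × 0.04300 = 2940 m³/day.

2940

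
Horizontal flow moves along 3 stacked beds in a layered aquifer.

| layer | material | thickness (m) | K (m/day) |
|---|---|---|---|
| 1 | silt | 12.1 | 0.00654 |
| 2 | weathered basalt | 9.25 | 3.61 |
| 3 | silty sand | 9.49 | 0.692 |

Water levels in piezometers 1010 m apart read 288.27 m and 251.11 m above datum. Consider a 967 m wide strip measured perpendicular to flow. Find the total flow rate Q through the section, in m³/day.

Flow is parallel to layering, so each bed carries its own Darcy discharge and the transmissivities add.
Σ(K_i·b_i) = 0.00654×12.1 + 3.61×9.25 + 0.692×9.49 = 40.04 m²/day.
Hydraulic gradient i = (288.27 − 251.11) / 1010 = 37.16 / 1010 = 0.03679.
Q = Σ(K_i·b_i) · W · i = 40.04 × 967 × 0.03679 = 1424 m³/day.

1420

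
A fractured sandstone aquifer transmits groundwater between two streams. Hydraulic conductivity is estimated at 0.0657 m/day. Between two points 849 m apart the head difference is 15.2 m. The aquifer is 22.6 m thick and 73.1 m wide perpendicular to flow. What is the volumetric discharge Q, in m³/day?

1.94

Cross-sectional area A = 73.1 × 22.6 = 1652 m².
Hydraulic gradient i = Δh / L = 15.2 / 849 = 0.01790.
Darcy's law: Q = K · A · i = 0.06570 × 1652 × 0.01790 = 1.943 m³/day.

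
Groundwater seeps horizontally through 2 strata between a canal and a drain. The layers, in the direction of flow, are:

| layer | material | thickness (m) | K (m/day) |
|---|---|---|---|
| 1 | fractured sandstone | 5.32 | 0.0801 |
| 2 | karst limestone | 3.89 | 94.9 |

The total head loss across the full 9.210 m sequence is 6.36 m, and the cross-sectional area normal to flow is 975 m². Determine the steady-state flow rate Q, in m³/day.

Flow is perpendicular to layering, so the layers act in series and the equivalent K is the thickness-weighted harmonic mean.
Total thickness L = 5.32 + 3.89 = 9.210 m.
Σ(b_i/K_i) = 5.32/0.0801 + 3.89/94.9 = 66.46 d.
K_eq = L / Σ(b_i/K_i) = 9.210 / 66.46 = 0.1386 m/day.
Q = K_eq · A · (Δh/L) = 0.1386 × 975 × (6.36/9.210) = 93.31 m³/day.

93.3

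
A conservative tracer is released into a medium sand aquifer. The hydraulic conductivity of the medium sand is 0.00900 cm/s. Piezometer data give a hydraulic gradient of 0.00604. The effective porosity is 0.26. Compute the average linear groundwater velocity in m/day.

0.181

Convert K: 0.00900 cm/s × 864 = 7.776 m/day.
Hydraulic gradient i = 0.00604.
Darcy flux q = K · i = 7.776 × 0.006040 = 0.04697 m/day.
Seepage velocity v = q / n_e = 0.04697 / 0.26 = 0.1806 m/day.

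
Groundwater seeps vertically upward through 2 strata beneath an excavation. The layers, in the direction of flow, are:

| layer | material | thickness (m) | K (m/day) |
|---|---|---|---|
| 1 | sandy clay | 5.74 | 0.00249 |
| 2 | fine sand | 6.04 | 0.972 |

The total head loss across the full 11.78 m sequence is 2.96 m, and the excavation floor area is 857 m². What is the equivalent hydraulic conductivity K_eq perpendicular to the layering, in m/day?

0.00510

Flow is perpendicular to layering, so the layers act in series and the equivalent K is the thickness-weighted harmonic mean.
Total thickness L = 5.74 + 6.04 = 11.78 m.
Σ(b_i/K_i) = 5.74/0.00249 + 6.04/0.972 = 2311 d.
K_eq = L / Σ(b_i/K_i) = 11.78 / 2311 = 0.005096 m/day.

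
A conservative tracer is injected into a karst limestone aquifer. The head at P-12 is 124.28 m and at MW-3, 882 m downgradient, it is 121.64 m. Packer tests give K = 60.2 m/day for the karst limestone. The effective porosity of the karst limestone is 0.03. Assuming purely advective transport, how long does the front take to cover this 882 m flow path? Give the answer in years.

Hydraulic gradient i = (124.28 − 121.64) / 882 = 2.64 / 882 = 0.002993.
Darcy flux q = K · i = 60.20 × 0.002993 = 0.1802 m/day.
Seepage velocity v = q / n_e = 0.1802 / 0.03 = 6.006 m/day.
Travel time t = L / v = 882 / 6.006 = 146.8 days = 0.4020 years.

0.402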